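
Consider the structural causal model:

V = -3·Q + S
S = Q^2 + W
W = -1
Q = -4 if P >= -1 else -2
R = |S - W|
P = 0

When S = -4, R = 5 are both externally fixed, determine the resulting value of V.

Setting S = -4, R = 5 by intervention discards those variables' equations.
Q = -4 if P >= -1 else -2  [with P=0]  = -4
V = -3·Q + S  [with Q=-4, S=-4]  = 8

8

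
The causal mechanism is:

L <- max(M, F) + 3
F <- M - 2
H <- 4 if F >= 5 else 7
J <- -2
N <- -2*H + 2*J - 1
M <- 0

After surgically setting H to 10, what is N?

Under do(H=10), the mechanism H <- 4 if F >= 5 else 7 is discarded; H is fixed at 10.
N = -2*H + 2*J - 1  [with H=10, J=-2]  = -25

-25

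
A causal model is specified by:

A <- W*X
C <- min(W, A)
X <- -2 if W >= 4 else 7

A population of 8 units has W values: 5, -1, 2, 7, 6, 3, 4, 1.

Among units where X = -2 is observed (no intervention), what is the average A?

-11

E[A|X=-2] averages over only the 4 units with X=-2 (W = 5, 7, 6, 4): A = -10, -14, -12, -8, mean -11.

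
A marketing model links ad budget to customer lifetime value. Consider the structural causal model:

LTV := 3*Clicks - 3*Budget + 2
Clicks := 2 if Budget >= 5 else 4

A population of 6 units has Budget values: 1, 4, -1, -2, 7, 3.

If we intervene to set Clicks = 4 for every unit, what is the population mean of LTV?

8

The intervention sets Clicks=4 in all 6 units regardless of Budget. Recomputing LTV per unit gives 11, 2, 17, 20, -7, 5; average 8.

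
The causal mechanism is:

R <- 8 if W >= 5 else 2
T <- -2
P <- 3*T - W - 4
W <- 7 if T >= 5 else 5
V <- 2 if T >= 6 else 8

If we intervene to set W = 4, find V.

Under do(W=4), the mechanism W <- 7 if T >= 5 else 5 is discarded; W is fixed at 4.
Since V is not a descendant of the intervened variable, it is unaffected.
V = 2 if T >= 6 else 8  [with T=-2]  = 8

8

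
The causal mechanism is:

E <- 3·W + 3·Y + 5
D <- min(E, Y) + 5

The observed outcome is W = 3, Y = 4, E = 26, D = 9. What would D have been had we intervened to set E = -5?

The intervention breaks the incoming arrows to E: E <- 3·W + 3·Y + 5 no longer applies, and E = -5.
D = min(E, Y) + 5  [with E=-5, Y=4]  = 0

0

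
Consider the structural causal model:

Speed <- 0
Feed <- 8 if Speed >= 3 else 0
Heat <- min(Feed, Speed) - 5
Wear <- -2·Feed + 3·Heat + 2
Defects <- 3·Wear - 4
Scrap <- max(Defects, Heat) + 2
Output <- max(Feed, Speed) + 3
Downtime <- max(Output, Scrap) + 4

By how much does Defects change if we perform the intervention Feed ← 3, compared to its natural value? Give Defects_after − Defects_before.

do(Feed=3) replaces the equation Feed <- 8 if Speed >= 3 else 0 with the constant Feed = 3.
Heat = min(Feed, Speed) - 5  [with Feed=3, Speed=0]  = -5
Wear = -2·Feed + 3·Heat + 2  [with Feed=3, Heat=-5]  = -19
Defects = 3·Wear - 4  [with Wear=-19]  = -61
Without intervention: Feed = 8 if Speed >= 3 else 0  [with Speed=0]  = 0; Heat = min(Feed, Speed) - 5  [with Feed=0, Speed=0]  = -5; Wear = -2·Feed + 3·Heat + 2  [with Feed=0, Heat=-5]  = -13; Defects = 3·Wear - 4  [with Wear=-13]  = -43.
Change = -61 − (-43) = -18.

-18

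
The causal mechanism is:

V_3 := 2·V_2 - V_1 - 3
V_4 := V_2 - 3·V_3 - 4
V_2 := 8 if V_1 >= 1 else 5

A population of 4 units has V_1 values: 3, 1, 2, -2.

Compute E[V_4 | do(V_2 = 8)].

Every unit gets V_2=8 under the intervention. V_4 values become -26, -32, -29, -41; E[V_4|do(V_2=8)] = -32.

-32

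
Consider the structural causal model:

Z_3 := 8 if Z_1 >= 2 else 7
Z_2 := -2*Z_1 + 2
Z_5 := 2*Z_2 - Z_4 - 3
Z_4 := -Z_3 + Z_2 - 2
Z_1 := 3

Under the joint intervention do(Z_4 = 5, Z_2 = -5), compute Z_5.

The joint intervention fixes Z_4 = 5, Z_2 = -5, removing each variable's own equation.
Z_5 = 2*Z_2 - Z_4 - 3  [with Z_2=-5, Z_4=5]  = -18

-18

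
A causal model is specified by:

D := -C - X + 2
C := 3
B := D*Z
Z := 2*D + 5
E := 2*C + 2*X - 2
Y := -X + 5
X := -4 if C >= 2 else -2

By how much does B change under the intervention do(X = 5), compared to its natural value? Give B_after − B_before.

Under do(X=5), the mechanism X := -4 if C >= 2 else -2 is discarded; X is fixed at 5.
D = -C - X + 2  [with C=3, X=5]  = -6
Z = 2*D + 5  [with D=-6]  = -7
B = D*Z  [with D=-6, Z=-7]  = 42
Without intervention: X = -4 if C >= 2 else -2  [with C=3]  = -4; D = -C - X + 2  [with C=3, X=-4]  = 3; Z = 2*D + 5  [with D=3]  = 11; B = D*Z  [with D=3, Z=11]  = 33.
Change = 42 − 33 = 9.

9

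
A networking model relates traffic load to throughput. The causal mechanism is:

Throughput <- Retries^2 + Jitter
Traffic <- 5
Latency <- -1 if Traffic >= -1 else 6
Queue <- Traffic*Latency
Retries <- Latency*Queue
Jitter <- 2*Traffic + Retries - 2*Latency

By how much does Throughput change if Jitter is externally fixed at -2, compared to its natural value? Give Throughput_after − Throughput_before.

-19

The intervention breaks the incoming arrows to Jitter: Jitter <- 2*Traffic + Retries - 2*Latency no longer applies, and Jitter = -2.
Latency = -1 if Traffic >= -1 else 6  [with Traffic=5]  = -1
Queue = Traffic*Latency  [with Traffic=5, Latency=-1]  = -5
Retries = Latency*Queue  [with Latency=-1, Queue=-5]  = 5
Throughput = Retries^2 + Jitter  [with Retries=5, Jitter=-2]  = 23
Without intervention: Latency = -1 if Traffic >= -1 else 6  [with Traffic=5]  = -1; Queue = Traffic*Latency  [with Traffic=5, Latency=-1]  = -5; Retries = Latency*Queue  [with Latency=-1, Queue=-5]  = 5; Jitter = 2*Traffic + Retries - 2*Latency  [with Traffic=5, Retries=5, Latency=-1]  = 17; Throughput = Retries^2 + Jitter  [with Retries=5, Jitter=17]  = 42.
Change = 23 − 42 = -19.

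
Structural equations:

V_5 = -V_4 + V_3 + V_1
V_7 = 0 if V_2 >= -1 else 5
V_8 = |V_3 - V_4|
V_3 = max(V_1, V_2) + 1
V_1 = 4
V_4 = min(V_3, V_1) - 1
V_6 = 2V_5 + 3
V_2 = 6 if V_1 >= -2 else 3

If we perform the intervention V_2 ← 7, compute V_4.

3

Under do(V_2=7), the mechanism V_2 = 6 if V_1 >= -2 else 3 is discarded; V_2 is fixed at 7.
V_3 = max(V_1, V_2) + 1  [with V_1=4, V_2=7]  = 8
V_4 = min(V_3, V_1) - 1  [with V_3=8, V_1=4]  = 3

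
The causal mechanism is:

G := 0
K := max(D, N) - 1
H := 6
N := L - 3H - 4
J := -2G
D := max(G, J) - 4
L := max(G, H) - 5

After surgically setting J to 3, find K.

-2

Under do(J=3), the mechanism J := -2G is discarded; J is fixed at 3.
L = max(G, H) - 5  [with G=0, H=6]  = 1
N = L - 3H - 4  [with L=1, H=6]  = -21
D = max(G, J) - 4  [with G=0, J=3]  = -1
K = max(D, N) - 1  [with D=-1, N=-21]  = -2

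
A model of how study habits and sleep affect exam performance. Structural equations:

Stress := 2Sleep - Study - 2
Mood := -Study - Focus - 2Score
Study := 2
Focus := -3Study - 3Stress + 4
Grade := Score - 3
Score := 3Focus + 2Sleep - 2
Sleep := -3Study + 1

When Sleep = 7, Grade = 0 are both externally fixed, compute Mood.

Under do(Sleep = 7, Grade = 0), each intervened variable's structural equation is replaced by its fixed value.
Stress = 2Sleep - Study - 2  [with Sleep=7, Study=2]  = 10
Focus = -3Study - 3Stress + 4  [with Study=2, Stress=10]  = -32
Score = 3Focus + 2Sleep - 2  [with Focus=-32, Sleep=7]  = -84
Mood = -Study - Focus - 2Score  [with Study=2, Focus=-32, Score=-84]  = 198

198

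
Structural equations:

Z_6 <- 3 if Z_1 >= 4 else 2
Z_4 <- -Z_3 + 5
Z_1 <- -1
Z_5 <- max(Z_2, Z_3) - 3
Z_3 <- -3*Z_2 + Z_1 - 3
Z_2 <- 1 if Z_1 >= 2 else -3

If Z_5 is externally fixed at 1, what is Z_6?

The intervention breaks the incoming arrows to Z_5: Z_5 <- max(Z_2, Z_3) - 3 no longer applies, and Z_5 = 1.
Since Z_6 is not a descendant of the intervened variable, it is unaffected.
Z_6 = 3 if Z_1 >= 4 else 2  [with Z_1=-1]  = 2

2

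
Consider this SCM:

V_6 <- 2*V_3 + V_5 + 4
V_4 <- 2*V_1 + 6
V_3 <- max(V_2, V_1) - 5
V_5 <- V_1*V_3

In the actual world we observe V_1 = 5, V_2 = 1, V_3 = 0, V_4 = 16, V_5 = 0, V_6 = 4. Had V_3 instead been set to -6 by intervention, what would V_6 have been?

-38

The intervention breaks the incoming arrows to V_3: V_3 <- max(V_2, V_1) - 5 no longer applies, and V_3 = -6.
V_5 = V_1*V_3  [with V_1=5, V_3=-6]  = -30
V_6 = 2*V_3 + V_5 + 4  [with V_3=-6, V_5=-30]  = -38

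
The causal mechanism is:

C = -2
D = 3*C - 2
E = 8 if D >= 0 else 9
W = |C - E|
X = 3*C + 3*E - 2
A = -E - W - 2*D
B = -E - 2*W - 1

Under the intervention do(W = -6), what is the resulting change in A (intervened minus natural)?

17

Under do(W=-6), the mechanism W = |C - E| is discarded; W is fixed at -6.
D = 3*C - 2  [with C=-2]  = -8
E = 8 if D >= 0 else 9  [with D=-8]  = 9
A = -E - W - 2*D  [with E=9, W=-6, D=-8]  = 13
Without intervention: D = 3*C - 2  [with C=-2]  = -8; E = 8 if D >= 0 else 9  [with D=-8]  = 9; W = |C - E|  [with C=-2, E=9]  = 11; A = -E - W - 2*D  [with E=9, W=11, D=-8]  = -4.
Change = 13 − (-4) = 17.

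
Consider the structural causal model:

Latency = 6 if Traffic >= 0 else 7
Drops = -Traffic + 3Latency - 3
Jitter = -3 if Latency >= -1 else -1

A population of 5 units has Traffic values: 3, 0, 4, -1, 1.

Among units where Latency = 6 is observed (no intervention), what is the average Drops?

E[Drops|Latency=6] averages over only the 4 units with Latency=6 (Traffic = 3, 0, 4, 1): Drops = 12, 15, 11, 14, mean 13.

13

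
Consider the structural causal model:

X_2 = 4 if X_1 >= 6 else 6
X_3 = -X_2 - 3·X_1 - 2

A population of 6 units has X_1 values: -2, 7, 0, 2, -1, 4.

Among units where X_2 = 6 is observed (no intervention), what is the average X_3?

-9.8

Observing X_2=6 restricts to units where X_2's equation naturally yields 6: X_1 ∈ {-2, 0, 2, -1, 4}. In that subpopulation X_3 = -2, -8, -14, -5, -20, mean -9.8.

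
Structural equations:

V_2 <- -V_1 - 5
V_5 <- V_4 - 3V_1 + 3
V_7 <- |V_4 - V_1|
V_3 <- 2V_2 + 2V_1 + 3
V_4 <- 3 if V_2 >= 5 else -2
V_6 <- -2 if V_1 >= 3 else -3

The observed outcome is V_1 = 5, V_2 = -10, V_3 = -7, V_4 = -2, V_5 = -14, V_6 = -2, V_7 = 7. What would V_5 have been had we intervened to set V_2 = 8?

do(V_2=8) replaces the equation V_2 <- -V_1 - 5 with the constant V_2 = 8.
V_4 = 3 if V_2 >= 5 else -2  [with V_2=8]  = 3
V_5 = V_4 - 3V_1 + 3  [with V_4=3, V_1=5]  = -9

-9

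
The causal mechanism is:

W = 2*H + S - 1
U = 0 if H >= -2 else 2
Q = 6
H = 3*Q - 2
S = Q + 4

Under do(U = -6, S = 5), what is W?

36

Setting U = -6, S = 5 by intervention discards those variables' equations.
H = 3*Q - 2  [with Q=6]  = 16
W = 2*H + S - 1  [with H=16, S=5]  = 36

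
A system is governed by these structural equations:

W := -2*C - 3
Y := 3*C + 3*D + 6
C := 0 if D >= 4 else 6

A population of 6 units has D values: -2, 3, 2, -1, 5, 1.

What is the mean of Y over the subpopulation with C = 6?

25.8

Observing C=6 restricts to units where C's equation naturally yields 6: D ∈ {-2, 3, 2, -1, 1}. In that subpopulation Y = 18, 33, 30, 21, 27, mean 25.8.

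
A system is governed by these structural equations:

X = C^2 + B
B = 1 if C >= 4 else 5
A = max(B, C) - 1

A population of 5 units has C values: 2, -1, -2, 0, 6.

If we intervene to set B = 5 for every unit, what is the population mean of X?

14

do(B=5) breaks B's dependence on C. With B=5 fixed, X across the units is 9, 6, 9, 5, 41, mean 14.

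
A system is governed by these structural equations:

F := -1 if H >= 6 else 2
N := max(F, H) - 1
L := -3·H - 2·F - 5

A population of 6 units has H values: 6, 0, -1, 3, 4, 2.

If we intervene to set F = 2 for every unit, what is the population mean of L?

The intervention sets F=2 in all 6 units regardless of H. Recomputing L per unit gives -27, -9, -6, -18, -21, -15; average -16.

-16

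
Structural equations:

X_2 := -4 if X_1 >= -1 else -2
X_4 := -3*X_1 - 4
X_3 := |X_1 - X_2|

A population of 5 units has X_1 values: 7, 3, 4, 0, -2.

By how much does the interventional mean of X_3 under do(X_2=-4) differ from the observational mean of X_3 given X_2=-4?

-1.1

Every unit gets X_2=-4 under the intervention. X_3 values become 11, 7, 8, 4, 2; E[X_3|do(X_2=-4)] = 6.4.
Conditioning on X_2=-4 selects the 4 unit(s) with X_1 ∈ {7, 3, 4, 0}. Their X_3 values: 11, 7, 8, 4. Mean = 7.5.
Difference = 6.4 − 7.5 = -1.1.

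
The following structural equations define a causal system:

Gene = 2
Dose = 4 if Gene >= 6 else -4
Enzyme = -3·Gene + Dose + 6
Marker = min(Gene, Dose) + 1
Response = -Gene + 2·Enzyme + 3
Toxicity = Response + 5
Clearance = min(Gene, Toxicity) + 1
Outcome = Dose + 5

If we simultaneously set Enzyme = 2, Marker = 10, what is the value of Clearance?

Under do(Enzyme = 2, Marker = 10), each intervened variable's structural equation is replaced by its fixed value.
Response = -Gene + 2·Enzyme + 3  [with Gene=2, Enzyme=2]  = 5
Toxicity = Response + 5  [with Response=5]  = 10
Clearance = min(Gene, Toxicity) + 1  [with Gene=2, Toxicity=10]  = 3

3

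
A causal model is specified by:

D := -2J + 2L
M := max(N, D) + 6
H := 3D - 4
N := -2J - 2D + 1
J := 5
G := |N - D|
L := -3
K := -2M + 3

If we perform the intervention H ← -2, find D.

Intervening sets H = -2 and removes its equation (H := 3D - 4).
D is not downstream of the intervention, so its value is determined by the original equations.
D = -2J + 2L  [with J=5, L=-3]  = -16

-16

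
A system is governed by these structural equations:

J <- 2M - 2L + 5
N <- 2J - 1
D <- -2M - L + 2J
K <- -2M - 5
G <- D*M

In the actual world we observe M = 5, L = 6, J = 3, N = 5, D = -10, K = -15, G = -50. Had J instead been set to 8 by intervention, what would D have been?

0

do(J=8) replaces the equation J <- 2M - 2L + 5 with the constant J = 8.
D = -2M - L + 2J  [with M=5, L=6, J=8]  = 0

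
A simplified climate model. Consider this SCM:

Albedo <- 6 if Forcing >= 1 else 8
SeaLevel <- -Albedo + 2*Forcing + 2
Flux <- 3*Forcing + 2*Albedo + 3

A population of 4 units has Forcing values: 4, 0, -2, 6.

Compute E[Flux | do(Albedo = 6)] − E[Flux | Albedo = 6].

-9

The intervention sets Albedo=6 in all 4 units regardless of Forcing. Recomputing Flux per unit gives 27, 15, 9, 33; average 21.
Conditioning on Albedo=6 selects the 2 unit(s) with Forcing ∈ {4, 6}. Their Flux values: 27, 33. Mean = 30.
Difference = 21 − 30 = -9.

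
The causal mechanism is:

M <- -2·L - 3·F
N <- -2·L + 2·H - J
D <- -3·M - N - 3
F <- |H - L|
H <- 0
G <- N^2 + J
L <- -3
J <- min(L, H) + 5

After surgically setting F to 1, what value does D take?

The intervention breaks the incoming arrows to F: F <- |H - L| no longer applies, and F = 1.
J = min(L, H) + 5  [with L=-3, H=0]  = 2
N = -2·L + 2·H - J  [with L=-3, H=0, J=2]  = 4
M = -2·L - 3·F  [with L=-3, F=1]  = 3
D = -3·M - N - 3  [with M=3, N=4]  = -16

-16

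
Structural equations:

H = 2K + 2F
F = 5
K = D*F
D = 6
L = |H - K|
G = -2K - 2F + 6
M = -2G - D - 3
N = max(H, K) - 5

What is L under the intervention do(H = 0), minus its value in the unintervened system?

-10

The intervention breaks the incoming arrows to H: H = 2K + 2F no longer applies, and H = 0.
K = D*F  [with D=6, F=5]  = 30
L = |H - K|  [with H=0, K=30]  = 30
Without intervention: K = D*F  [with D=6, F=5]  = 30; H = 2K + 2F  [with K=30, F=5]  = 70; L = |H - K|  [with H=70, K=30]  = 40.
Change = 30 − 40 = -10.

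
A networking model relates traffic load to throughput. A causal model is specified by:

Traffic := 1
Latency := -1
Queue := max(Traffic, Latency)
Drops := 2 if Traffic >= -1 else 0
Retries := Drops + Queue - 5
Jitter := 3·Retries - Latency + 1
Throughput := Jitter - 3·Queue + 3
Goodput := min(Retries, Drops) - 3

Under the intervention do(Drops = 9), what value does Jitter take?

Under do(Drops=9), the mechanism Drops := 2 if Traffic >= -1 else 0 is discarded; Drops is fixed at 9.
Queue = max(Traffic, Latency)  [with Traffic=1, Latency=-1]  = 1
Retries = Drops + Queue - 5  [with Drops=9, Queue=1]  = 5
Jitter = 3·Retries - Latency + 1  [with Retries=5, Latency=-1]  = 17

17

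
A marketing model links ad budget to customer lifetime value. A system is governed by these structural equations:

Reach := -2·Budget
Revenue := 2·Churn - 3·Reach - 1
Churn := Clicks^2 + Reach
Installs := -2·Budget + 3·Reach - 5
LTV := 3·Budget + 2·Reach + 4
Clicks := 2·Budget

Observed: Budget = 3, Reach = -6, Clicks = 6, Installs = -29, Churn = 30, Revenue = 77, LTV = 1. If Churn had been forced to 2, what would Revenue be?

21

The intervention breaks the incoming arrows to Churn: Churn := Clicks^2 + Reach no longer applies, and Churn = 2.
Reach = -2·Budget  [with Budget=3]  = -6
Revenue = 2·Churn - 3·Reach - 1  [with Churn=2, Reach=-6]  = 21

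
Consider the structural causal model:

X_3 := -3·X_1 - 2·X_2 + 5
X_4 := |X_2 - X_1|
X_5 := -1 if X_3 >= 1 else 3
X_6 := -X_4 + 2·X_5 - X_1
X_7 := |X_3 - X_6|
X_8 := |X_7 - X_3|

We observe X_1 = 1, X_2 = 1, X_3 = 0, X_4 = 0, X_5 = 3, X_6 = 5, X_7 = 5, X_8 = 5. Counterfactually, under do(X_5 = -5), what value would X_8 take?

do(X_5=-5) replaces the equation X_5 := -1 if X_3 >= 1 else 3 with the constant X_5 = -5.
X_3 = -3·X_1 - 2·X_2 + 5  [with X_1=1, X_2=1]  = 0
X_4 = |X_2 - X_1|  [with X_2=1, X_1=1]  = 0
X_6 = -X_4 + 2·X_5 - X_1  [with X_4=0, X_5=-5, X_1=1]  = -11
X_7 = |X_3 - X_6|  [with X_3=0, X_6=-11]  = 11
X_8 = |X_7 - X_3|  [with X_7=11, X_3=0]  = 11

11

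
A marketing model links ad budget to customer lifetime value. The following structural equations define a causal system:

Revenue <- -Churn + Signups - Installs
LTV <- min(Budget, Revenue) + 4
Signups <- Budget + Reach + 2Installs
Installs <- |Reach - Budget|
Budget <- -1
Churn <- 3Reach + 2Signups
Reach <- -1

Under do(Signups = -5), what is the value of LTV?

3

The intervention breaks the incoming arrows to Signups: Signups <- Budget + Reach + 2Installs no longer applies, and Signups = -5.
Installs = |Reach - Budget|  [with Reach=-1, Budget=-1]  = 0
Churn = 3Reach + 2Signups  [with Reach=-1, Signups=-5]  = -13
Revenue = -Churn + Signups - Installs  [with Churn=-13, Signups=-5, Installs=0]  = 8
LTV = min(Budget, Revenue) + 4  [with Budget=-1, Revenue=8]  = 3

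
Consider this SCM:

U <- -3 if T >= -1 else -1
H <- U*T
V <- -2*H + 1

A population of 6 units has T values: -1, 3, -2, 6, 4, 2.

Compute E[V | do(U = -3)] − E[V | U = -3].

-4.8

do(U=-3) breaks U's dependence on T. With U=-3 fixed, V across the units is -5, 19, -11, 37, 25, 13, mean 13.
Observing U=-3 restricts to units where U's equation naturally yields -3: T ∈ {-1, 3, 6, 4, 2}. In that subpopulation V = -5, 19, 37, 25, 13, mean 17.8.
Difference = 13 − 17.8 = -4.8.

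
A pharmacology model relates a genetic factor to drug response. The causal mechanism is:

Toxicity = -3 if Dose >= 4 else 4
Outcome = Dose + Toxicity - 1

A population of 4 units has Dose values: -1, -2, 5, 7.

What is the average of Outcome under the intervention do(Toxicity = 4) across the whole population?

5.25

Under do(Toxicity=4), Toxicity's equation is replaced by Toxicity=4 for every unit. Per-unit Outcome: 2, 1, 8, 10. Mean = 5.25.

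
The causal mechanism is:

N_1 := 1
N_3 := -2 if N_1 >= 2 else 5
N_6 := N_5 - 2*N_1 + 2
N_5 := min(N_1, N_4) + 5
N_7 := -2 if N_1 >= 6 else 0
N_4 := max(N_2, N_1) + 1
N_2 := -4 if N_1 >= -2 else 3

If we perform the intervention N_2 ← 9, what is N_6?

Under do(N_2=9), the mechanism N_2 := -4 if N_1 >= -2 else 3 is discarded; N_2 is fixed at 9.
N_4 = max(N_2, N_1) + 1  [with N_2=9, N_1=1]  = 10
N_5 = min(N_1, N_4) + 5  [with N_1=1, N_4=10]  = 6
N_6 = N_5 - 2*N_1 + 2  [with N_5=6, N_1=1]  = 6

6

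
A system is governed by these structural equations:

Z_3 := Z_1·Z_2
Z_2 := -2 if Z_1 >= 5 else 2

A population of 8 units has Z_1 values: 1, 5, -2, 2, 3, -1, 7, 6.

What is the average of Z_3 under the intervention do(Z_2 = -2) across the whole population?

-5.25

Every unit gets Z_2=-2 under the intervention. Z_3 values become -2, -10, 4, -4, -6, 2, -14, -12; E[Z_3|do(Z_2=-2)] = -5.25.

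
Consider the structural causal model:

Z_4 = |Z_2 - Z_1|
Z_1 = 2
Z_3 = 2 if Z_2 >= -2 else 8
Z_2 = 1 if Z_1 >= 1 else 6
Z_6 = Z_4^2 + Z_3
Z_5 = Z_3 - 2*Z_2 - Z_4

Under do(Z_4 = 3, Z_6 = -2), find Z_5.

Setting Z_4 = 3, Z_6 = -2 by intervention discards those variables' equations.
Z_2 = 1 if Z_1 >= 1 else 6  [with Z_1=2]  = 1
Z_3 = 2 if Z_2 >= -2 else 8  [with Z_2=1]  = 2
Z_5 = Z_3 - 2*Z_2 - Z_4  [with Z_3=2, Z_2=1, Z_4=3]  = -3

-3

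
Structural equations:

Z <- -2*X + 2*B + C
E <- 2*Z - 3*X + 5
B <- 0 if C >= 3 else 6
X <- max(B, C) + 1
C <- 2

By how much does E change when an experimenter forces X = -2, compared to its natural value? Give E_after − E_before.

do(X=-2) replaces the equation X <- max(B, C) + 1 with the constant X = -2.
B = 0 if C >= 3 else 6  [with C=2]  = 6
Z = -2*X + 2*B + C  [with X=-2, B=6, C=2]  = 18
E = 2*Z - 3*X + 5  [with Z=18, X=-2]  = 47
Without intervention: B = 0 if C >= 3 else 6  [with C=2]  = 6; X = max(B, C) + 1  [with B=6, C=2]  = 7; Z = -2*X + 2*B + C  [with X=7, B=6, C=2]  = 0; E = 2*Z - 3*X + 5  [with Z=0, X=7]  = -16.
Change = 47 − (-16) = 63.

63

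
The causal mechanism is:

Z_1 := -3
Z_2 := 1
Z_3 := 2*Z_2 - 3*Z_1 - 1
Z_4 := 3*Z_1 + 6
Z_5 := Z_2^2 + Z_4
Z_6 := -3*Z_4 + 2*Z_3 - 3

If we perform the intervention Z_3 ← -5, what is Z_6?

-4

The intervention breaks the incoming arrows to Z_3: Z_3 := 2*Z_2 - 3*Z_1 - 1 no longer applies, and Z_3 = -5.
Z_4 = 3*Z_1 + 6  [with Z_1=-3]  = -3
Z_6 = -3*Z_4 + 2*Z_3 - 3  [with Z_4=-3, Z_3=-5]  = -4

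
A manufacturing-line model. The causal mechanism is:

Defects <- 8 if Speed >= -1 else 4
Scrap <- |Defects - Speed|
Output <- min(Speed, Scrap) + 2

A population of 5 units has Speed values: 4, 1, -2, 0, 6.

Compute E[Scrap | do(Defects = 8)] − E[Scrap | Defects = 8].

0.95

Under do(Defects=8), Defects's equation is replaced by Defects=8 for every unit. Per-unit Scrap: 4, 7, 10, 8, 2. Mean = 6.2.
Observing Defects=8 restricts to units where Defects's equation naturally yields 8: Speed ∈ {4, 1, 0, 6}. In that subpopulation Scrap = 4, 7, 8, 2, mean 5.25.
Difference = 6.2 − 5.25 = 0.95.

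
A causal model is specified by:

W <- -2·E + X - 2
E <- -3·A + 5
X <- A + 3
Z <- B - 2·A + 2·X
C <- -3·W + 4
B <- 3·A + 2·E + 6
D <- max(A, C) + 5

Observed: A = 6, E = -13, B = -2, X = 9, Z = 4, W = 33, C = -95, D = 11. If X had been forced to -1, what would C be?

-65

The intervention breaks the incoming arrows to X: X <- A + 3 no longer applies, and X = -1.
E = -3·A + 5  [with A=6]  = -13
W = -2·E + X - 2  [with E=-13, X=-1]  = 23
C = -3·W + 4  [with W=23]  = -65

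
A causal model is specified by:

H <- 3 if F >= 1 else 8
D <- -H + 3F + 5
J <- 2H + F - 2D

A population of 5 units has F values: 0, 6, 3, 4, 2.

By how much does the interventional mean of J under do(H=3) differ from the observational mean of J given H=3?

3.75

The intervention sets H=3 in all 5 units regardless of F. Recomputing J per unit gives 2, -28, -13, -18, -8; average -13.
Observing H=3 restricts to units where H's equation naturally yields 3: F ∈ {6, 3, 4, 2}. In that subpopulation J = -28, -13, -18, -8, mean -16.75.
Difference = -13 − (-16.75) = 3.75.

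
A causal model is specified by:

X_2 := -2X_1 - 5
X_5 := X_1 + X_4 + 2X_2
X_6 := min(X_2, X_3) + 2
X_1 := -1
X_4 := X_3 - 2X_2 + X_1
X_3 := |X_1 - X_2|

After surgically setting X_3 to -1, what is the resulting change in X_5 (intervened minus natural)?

do(X_3=-1) replaces the equation X_3 := |X_1 - X_2| with the constant X_3 = -1.
X_2 = -2X_1 - 5  [with X_1=-1]  = -3
X_4 = X_3 - 2X_2 + X_1  [with X_3=-1, X_2=-3, X_1=-1]  = 4
X_5 = X_1 + X_4 + 2X_2  [with X_1=-1, X_4=4, X_2=-3]  = -3
Without intervention: X_2 = -2X_1 - 5  [with X_1=-1]  = -3; X_3 = |X_1 - X_2|  [with X_1=-1, X_2=-3]  = 2; X_4 = X_3 - 2X_2 + X_1  [with X_3=2, X_2=-3, X_1=-1]  = 7; X_5 = X_1 + X_4 + 2X_2  [with X_1=-1, X_4=7, X_2=-3]  = 0.
Change = -3 − 0 = -3.

-3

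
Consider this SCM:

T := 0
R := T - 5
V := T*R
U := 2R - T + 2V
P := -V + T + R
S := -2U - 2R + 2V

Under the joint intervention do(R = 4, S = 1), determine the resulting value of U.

8

The joint intervention fixes R = 4, S = 1, removing each variable's own equation.
V = T*R  [with T=0, R=4]  = 0
U = 2R - T + 2V  [with R=4, T=0, V=0]  = 8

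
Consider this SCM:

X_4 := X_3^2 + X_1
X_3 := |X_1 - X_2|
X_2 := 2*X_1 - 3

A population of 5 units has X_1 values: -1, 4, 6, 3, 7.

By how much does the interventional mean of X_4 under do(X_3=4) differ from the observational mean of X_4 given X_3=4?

0.8

do(X_3=4) breaks X_3's dependence on X_1. With X_3=4 fixed, X_4 across the units is 15, 20, 22, 19, 23, mean 19.8.
Conditioning on X_3=4 selects the 2 unit(s) with X_1 ∈ {-1, 7}. Their X_4 values: 15, 23. Mean = 19.
Difference = 19.8 − 19 = 0.8.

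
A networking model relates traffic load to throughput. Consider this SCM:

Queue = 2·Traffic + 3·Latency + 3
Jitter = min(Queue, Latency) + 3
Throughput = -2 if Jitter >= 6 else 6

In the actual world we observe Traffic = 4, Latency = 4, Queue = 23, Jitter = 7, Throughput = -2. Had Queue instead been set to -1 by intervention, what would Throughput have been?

do(Queue=-1) replaces the equation Queue = 2·Traffic + 3·Latency + 3 with the constant Queue = -1.
Jitter = min(Queue, Latency) + 3  [with Queue=-1, Latency=4]  = 2
Throughput = -2 if Jitter >= 6 else 6  [with Jitter=2]  = 6

6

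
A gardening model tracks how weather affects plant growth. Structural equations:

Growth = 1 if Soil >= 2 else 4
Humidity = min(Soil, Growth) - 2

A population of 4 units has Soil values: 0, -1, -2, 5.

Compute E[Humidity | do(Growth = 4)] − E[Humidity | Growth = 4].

Every unit gets Growth=4 under the intervention. Humidity values become -2, -3, -4, 2; E[Humidity|do(Growth=4)] = -1.75.
Observing Growth=4 restricts to units where Growth's equation naturally yields 4: Soil ∈ {0, -1, -2}. In that subpopulation Humidity = -2, -3, -4, mean -3.
Difference = -1.75 − (-3) = 1.25.

1.25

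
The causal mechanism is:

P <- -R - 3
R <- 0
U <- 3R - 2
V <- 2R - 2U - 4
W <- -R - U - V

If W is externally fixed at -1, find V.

do(W=-1) replaces the equation W <- -R - U - V with the constant W = -1.
V is not downstream of the intervention, so its value is determined by the original equations.
U = 3R - 2  [with R=0]  = -2
V = 2R - 2U - 4  [with R=0, U=-2]  = 0

0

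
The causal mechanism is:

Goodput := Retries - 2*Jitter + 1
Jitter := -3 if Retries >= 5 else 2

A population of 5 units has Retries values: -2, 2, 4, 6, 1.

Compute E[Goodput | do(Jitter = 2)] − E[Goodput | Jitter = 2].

The intervention sets Jitter=2 in all 5 units regardless of Retries. Recomputing Goodput per unit gives -5, -1, 1, 3, -2; average -0.8.
E[Goodput|Jitter=2] averages over only the 4 units with Jitter=2 (Retries = -2, 2, 4, 1): Goodput = -5, -1, 1, -2, mean -1.75.
Difference = -0.8 − (-1.75) = 0.95.

0.95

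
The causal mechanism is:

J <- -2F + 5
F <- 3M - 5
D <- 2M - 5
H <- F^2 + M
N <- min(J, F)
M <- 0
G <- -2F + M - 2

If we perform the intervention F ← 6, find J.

-7

Under do(F=6), the mechanism F <- 3M - 5 is discarded; F is fixed at 6.
J = -2F + 5  [with F=6]  = -7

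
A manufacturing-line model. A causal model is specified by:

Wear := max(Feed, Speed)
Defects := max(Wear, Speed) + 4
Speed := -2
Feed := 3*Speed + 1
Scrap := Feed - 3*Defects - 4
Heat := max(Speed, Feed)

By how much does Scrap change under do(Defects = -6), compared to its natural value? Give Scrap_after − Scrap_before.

The intervention breaks the incoming arrows to Defects: Defects := max(Wear, Speed) + 4 no longer applies, and Defects = -6.
Feed = 3*Speed + 1  [with Speed=-2]  = -5
Scrap = Feed - 3*Defects - 4  [with Feed=-5, Defects=-6]  = 9
Without intervention: Feed = 3*Speed + 1  [with Speed=-2]  = -5; Wear = max(Feed, Speed)  [with Feed=-5, Speed=-2]  = -2; Defects = max(Wear, Speed) + 4  [with Wear=-2, Speed=-2]  = 2; Scrap = Feed - 3*Defects - 4  [with Feed=-5, Defects=2]  = -15.
Change = 9 − (-15) = 24.

24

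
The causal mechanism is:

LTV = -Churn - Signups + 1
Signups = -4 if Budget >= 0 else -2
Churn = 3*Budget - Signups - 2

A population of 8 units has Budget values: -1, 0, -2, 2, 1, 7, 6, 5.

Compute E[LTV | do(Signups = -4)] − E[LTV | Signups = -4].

do(Signups=-4) breaks Signups's dependence on Budget. With Signups=-4 fixed, LTV across the units is 6, 3, 9, -3, 0, -18, -15, -12, mean -3.75.
Observing Signups=-4 restricts to units where Signups's equation naturally yields -4: Budget ∈ {0, 2, 1, 7, 6, 5}. In that subpopulation LTV = 3, -3, 0, -18, -15, -12, mean -7.5.
Difference = -3.75 − (-7.5) = 3.75.

3.75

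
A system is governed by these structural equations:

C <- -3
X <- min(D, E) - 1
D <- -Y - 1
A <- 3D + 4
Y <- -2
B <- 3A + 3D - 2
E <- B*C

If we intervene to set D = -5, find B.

do(D=-5) replaces the equation D <- -Y - 1 with the constant D = -5.
A = 3D + 4  [with D=-5]  = -11
B = 3A + 3D - 2  [with A=-11, D=-5]  = -50

-50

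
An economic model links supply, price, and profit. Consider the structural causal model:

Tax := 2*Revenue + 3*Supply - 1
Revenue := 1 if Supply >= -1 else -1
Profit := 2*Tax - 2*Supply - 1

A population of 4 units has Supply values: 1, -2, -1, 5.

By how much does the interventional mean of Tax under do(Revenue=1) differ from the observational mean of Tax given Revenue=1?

Every unit gets Revenue=1 under the intervention. Tax values become 4, -5, -2, 16; E[Tax|do(Revenue=1)] = 3.25.
E[Tax|Revenue=1] averages over only the 3 units with Revenue=1 (Supply = 1, -1, 5): Tax = 4, -2, 16, mean 6.
Difference = 3.25 − 6 = -2.75.

-2.75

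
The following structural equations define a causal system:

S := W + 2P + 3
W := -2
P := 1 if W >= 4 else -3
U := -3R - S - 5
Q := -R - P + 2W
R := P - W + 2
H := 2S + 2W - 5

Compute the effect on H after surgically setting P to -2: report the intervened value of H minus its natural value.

4

Under do(P=-2), the mechanism P := 1 if W >= 4 else -3 is discarded; P is fixed at -2.
S = W + 2P + 3  [with W=-2, P=-2]  = -3
H = 2S + 2W - 5  [with S=-3, W=-2]  = -15
Without intervention: P = 1 if W >= 4 else -3  [with W=-2]  = -3; S = W + 2P + 3  [with W=-2, P=-3]  = -5; H = 2S + 2W - 5  [with S=-5, W=-2]  = -19.
Change = -15 − (-19) = 4.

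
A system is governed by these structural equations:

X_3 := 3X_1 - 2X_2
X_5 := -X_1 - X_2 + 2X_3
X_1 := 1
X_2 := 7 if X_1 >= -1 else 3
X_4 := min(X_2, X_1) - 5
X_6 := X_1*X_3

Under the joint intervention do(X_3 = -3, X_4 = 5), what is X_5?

Setting X_3 = -3, X_4 = 5 by intervention discards those variables' equations.
X_2 = 7 if X_1 >= -1 else 3  [with X_1=1]  = 7
X_5 = -X_1 - X_2 + 2X_3  [with X_1=1, X_2=7, X_3=-3]  = -14

-14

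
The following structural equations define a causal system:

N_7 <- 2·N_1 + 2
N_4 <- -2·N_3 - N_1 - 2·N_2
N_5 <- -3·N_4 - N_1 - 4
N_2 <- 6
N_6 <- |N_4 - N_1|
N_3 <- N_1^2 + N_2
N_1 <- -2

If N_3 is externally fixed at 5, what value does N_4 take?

The intervention breaks the incoming arrows to N_3: N_3 <- N_1^2 + N_2 no longer applies, and N_3 = 5.
N_4 = -2·N_3 - N_1 - 2·N_2  [with N_3=5, N_1=-2, N_2=6]  = -20

-20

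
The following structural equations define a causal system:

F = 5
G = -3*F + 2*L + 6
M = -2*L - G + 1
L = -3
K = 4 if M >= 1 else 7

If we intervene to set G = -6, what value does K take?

4

do(G=-6) replaces the equation G = -3*F + 2*L + 6 with the constant G = -6.
M = -2*L - G + 1  [with L=-3, G=-6]  = 13
K = 4 if M >= 1 else 7  [with M=13]  = 4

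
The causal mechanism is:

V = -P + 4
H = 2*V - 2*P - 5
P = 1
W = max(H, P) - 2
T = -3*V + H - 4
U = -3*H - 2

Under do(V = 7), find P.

1

Under do(V=7), the mechanism V = -P + 4 is discarded; V is fixed at 7.
P is not downstream of the intervention, so its value is determined by the original equations.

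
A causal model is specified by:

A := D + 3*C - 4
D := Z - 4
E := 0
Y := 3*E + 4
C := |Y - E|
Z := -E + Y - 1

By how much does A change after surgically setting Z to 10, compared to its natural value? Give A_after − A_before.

The intervention breaks the incoming arrows to Z: Z := -E + Y - 1 no longer applies, and Z = 10.
Y = 3*E + 4  [with E=0]  = 4
C = |Y - E|  [with Y=4, E=0]  = 4
D = Z - 4  [with Z=10]  = 6
A = D + 3*C - 4  [with D=6, C=4]  = 14
Without intervention: Y = 3*E + 4  [with E=0]  = 4; Z = -E + Y - 1  [with E=0, Y=4]  = 3; C = |Y - E|  [with Y=4, E=0]  = 4; D = Z - 4  [with Z=3]  = -1; A = D + 3*C - 4  [with D=-1, C=4]  = 7.
Change = 14 − 7 = 7.

7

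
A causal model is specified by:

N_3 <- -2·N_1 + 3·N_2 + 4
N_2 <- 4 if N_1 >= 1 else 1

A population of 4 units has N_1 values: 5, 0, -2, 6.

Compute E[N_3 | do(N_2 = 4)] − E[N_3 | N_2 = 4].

6.5

Under do(N_2=4), N_2's equation is replaced by N_2=4 for every unit. Per-unit N_3: 6, 16, 20, 4. Mean = 11.5.
Conditioning on N_2=4 selects the 2 unit(s) with N_1 ∈ {5, 6}. Their N_3 values: 6, 4. Mean = 5.
Difference = 11.5 − 5 = 6.5.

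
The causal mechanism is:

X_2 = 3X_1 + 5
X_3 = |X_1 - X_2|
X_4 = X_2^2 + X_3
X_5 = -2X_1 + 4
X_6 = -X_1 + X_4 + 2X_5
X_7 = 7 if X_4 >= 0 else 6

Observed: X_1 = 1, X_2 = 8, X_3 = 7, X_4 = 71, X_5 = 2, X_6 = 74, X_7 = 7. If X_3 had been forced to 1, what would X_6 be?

68

The intervention breaks the incoming arrows to X_3: X_3 = |X_1 - X_2| no longer applies, and X_3 = 1.
X_2 = 3X_1 + 5  [with X_1=1]  = 8
X_4 = X_2^2 + X_3  [with X_2=8, X_3=1]  = 65
X_5 = -2X_1 + 4  [with X_1=1]  = 2
X_6 = -X_1 + X_4 + 2X_5  [with X_1=1, X_4=65, X_5=2]  = 68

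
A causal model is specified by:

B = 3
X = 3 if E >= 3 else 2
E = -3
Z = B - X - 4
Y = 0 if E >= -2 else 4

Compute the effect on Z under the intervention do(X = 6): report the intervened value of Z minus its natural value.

The intervention breaks the incoming arrows to X: X = 3 if E >= 3 else 2 no longer applies, and X = 6.
Z = B - X - 4  [with B=3, X=6]  = -7
Without intervention: X = 3 if E >= 3 else 2  [with E=-3]  = 2; Z = B - X - 4  [with B=3, X=2]  = -3.
Change = -7 − (-3) = -4.

-4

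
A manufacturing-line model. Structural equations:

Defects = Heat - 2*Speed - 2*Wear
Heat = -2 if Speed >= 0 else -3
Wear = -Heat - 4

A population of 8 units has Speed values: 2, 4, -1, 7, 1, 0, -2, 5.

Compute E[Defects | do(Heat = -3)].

Every unit gets Heat=-3 under the intervention. Defects values become -5, -9, 1, -15, -3, -1, 3, -11; E[Defects|do(Heat=-3)] = -5.

-5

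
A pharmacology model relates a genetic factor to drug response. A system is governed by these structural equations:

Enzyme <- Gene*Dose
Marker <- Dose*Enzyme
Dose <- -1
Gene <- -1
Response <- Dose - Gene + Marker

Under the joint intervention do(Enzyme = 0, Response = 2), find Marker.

The joint intervention fixes Enzyme = 0, Response = 2, removing each variable's own equation.
Marker = Dose*Enzyme  [with Dose=-1, Enzyme=0]  = 0

0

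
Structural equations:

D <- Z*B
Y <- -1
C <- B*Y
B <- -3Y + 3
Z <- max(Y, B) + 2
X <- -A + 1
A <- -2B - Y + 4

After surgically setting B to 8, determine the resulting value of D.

80

do(B=8) replaces the equation B <- -3Y + 3 with the constant B = 8.
Z = max(Y, B) + 2  [with Y=-1, B=8]  = 10
D = Z*B  [with Z=10, B=8]  = 80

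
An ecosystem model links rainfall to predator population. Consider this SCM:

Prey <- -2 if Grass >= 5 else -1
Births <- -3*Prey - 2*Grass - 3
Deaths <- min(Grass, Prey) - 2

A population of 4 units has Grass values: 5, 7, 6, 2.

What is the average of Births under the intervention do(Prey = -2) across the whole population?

Every unit gets Prey=-2 under the intervention. Births values become -7, -11, -9, -1; E[Births|do(Prey=-2)] = -7.

-7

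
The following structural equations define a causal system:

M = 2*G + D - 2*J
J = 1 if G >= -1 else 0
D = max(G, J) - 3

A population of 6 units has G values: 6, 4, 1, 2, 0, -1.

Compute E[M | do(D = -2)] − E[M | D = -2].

4

do(D=-2) breaks D's dependence on G. With D=-2 fixed, M across the units is 8, 4, -2, 0, -4, -6, mean 0.
Observing D=-2 restricts to units where D's equation naturally yields -2: G ∈ {1, 0, -1}. In that subpopulation M = -2, -4, -6, mean -4.
Difference = 0 − (-4) = 4.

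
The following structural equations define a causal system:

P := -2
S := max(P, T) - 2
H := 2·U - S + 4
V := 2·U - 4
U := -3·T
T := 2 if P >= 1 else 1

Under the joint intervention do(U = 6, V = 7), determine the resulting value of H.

17

Setting U = 6, V = 7 by intervention discards those variables' equations.
T = 2 if P >= 1 else 1  [with P=-2]  = 1
S = max(P, T) - 2  [with P=-2, T=1]  = -1
H = 2·U - S + 4  [with U=6, S=-1]  = 17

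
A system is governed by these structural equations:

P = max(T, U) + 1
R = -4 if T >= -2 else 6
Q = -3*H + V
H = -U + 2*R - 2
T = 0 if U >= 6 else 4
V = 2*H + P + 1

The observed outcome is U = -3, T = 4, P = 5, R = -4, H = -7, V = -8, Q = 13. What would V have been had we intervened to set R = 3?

20

Under do(R=3), the mechanism R = -4 if T >= -2 else 6 is discarded; R is fixed at 3.
T = 0 if U >= 6 else 4  [with U=-3]  = 4
P = max(T, U) + 1  [with T=4, U=-3]  = 5
H = -U + 2*R - 2  [with U=-3, R=3]  = 7
V = 2*H + P + 1  [with H=7, P=5]  = 20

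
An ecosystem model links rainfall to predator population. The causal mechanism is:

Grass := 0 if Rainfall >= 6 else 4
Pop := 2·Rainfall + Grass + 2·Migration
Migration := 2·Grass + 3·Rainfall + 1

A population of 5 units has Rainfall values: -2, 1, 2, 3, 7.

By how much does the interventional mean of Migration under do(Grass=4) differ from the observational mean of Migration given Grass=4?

3.6

Under do(Grass=4), Grass's equation is replaced by Grass=4 for every unit. Per-unit Migration: 3, 12, 15, 18, 30. Mean = 15.6.
Observing Grass=4 restricts to units where Grass's equation naturally yields 4: Rainfall ∈ {-2, 1, 2, 3}. In that subpopulation Migration = 3, 12, 15, 18, mean 12.
Difference = 15.6 − 12 = 3.6.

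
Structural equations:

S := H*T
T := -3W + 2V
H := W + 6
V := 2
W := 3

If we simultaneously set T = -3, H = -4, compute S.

12

The joint intervention fixes T = -3, H = -4, removing each variable's own equation.
S = H*T  [with H=-4, T=-3]  = 12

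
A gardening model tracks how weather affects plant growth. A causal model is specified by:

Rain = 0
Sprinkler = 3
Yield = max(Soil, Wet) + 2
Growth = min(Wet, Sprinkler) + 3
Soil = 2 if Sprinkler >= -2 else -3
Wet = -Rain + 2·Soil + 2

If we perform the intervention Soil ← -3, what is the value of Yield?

-1

The intervention breaks the incoming arrows to Soil: Soil = 2 if Sprinkler >= -2 else -3 no longer applies, and Soil = -3.
Wet = -Rain + 2·Soil + 2  [with Rain=0, Soil=-3]  = -4
Yield = max(Soil, Wet) + 2  [with Soil=-3, Wet=-4]  = -1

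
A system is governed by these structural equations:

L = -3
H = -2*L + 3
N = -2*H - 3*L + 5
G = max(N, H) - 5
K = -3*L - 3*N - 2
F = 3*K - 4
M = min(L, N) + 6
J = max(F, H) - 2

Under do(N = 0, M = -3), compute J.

Under do(N = 0, M = -3), each intervened variable's structural equation is replaced by its fixed value.
H = -2*L + 3  [with L=-3]  = 9
K = -3*L - 3*N - 2  [with L=-3, N=0]  = 7
F = 3*K - 4  [with K=7]  = 17
J = max(F, H) - 2  [with F=17, H=9]  = 15

15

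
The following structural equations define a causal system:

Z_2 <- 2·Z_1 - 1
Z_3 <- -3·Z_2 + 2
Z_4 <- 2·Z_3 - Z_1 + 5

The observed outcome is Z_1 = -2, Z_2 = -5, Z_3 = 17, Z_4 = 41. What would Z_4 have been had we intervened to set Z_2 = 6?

-25

Under do(Z_2=6), the mechanism Z_2 <- 2·Z_1 - 1 is discarded; Z_2 is fixed at 6.
Z_3 = -3·Z_2 + 2  [with Z_2=6]  = -16
Z_4 = 2·Z_3 - Z_1 + 5  [with Z_3=-16, Z_1=-2]  = -25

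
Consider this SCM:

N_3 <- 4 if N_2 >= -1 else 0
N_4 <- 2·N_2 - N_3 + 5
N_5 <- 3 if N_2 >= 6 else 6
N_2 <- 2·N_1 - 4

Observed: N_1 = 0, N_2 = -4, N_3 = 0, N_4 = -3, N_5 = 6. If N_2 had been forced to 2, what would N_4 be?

5

Under do(N_2=2), the mechanism N_2 <- 2·N_1 - 4 is discarded; N_2 is fixed at 2.
N_3 = 4 if N_2 >= -1 else 0  [with N_2=2]  = 4
N_4 = 2·N_2 - N_3 + 5  [with N_2=2, N_3=4]  = 5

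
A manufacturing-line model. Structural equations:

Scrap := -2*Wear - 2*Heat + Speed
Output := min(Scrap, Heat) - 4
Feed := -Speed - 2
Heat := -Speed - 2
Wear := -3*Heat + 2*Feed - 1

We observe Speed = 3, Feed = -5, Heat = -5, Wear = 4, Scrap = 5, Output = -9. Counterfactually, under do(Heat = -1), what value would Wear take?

The intervention breaks the incoming arrows to Heat: Heat := -Speed - 2 no longer applies, and Heat = -1.
Feed = -Speed - 2  [with Speed=3]  = -5
Wear = -3*Heat + 2*Feed - 1  [with Heat=-1, Feed=-5]  = -8

-8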